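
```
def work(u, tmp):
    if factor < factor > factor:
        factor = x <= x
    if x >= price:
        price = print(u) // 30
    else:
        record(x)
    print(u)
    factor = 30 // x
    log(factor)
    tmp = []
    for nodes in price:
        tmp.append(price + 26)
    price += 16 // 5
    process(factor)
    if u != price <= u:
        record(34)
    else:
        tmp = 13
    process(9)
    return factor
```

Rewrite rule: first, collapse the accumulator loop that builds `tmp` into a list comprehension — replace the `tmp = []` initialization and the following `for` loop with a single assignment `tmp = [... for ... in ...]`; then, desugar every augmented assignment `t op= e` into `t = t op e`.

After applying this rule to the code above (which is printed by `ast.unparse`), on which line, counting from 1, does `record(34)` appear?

15

Transformed code:
def work(u, tmp):
    if factor < factor > factor:
        factor = x <= x
    if x >= price:
        price = print(u) // 30
    else:
        record(x)
    print(u)
    factor = 30 // x
    log(factor)
    tmp = [price + 26 for nodes in price]
    price = price + 16 // 5
    process(factor)
    if u != price <= u:
        record(34)
    else:
        tmp = 13
    process(9)
    return factor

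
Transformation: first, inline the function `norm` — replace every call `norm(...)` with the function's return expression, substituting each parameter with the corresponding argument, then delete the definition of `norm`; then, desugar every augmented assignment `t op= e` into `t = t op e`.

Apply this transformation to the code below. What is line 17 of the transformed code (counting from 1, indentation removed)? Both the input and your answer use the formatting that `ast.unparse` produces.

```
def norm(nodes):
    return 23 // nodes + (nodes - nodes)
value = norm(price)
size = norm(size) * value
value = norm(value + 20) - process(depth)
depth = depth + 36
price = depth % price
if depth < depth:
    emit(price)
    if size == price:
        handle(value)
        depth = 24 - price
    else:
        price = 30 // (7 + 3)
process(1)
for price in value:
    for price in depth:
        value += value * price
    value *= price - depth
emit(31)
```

Transformed code:
value = 23 // price + (price - price)
size = (23 // size + (size - size)) * value
value = 23 // (value + 20) + (value + 20 - (value + 20)) - process(depth)
depth = depth + 36
price = depth % price
if depth < depth:
    emit(price)
    if size == price:
        handle(value)
        depth = 24 - price
    else:
        price = 30 // (7 + 3)
process(1)
for price in value:
    for price in depth:
        value = value + value * price
    value = value * (price - depth)
emit(31)

value = value * (price - depth)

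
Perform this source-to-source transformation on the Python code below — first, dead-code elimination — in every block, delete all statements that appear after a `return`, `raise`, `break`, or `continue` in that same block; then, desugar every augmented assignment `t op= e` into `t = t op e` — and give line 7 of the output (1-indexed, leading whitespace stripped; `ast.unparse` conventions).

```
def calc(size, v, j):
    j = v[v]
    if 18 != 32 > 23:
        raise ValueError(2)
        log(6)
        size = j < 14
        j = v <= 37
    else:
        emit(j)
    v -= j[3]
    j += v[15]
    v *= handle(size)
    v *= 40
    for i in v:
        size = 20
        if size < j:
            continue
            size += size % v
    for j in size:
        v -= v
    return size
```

Transformed code:
def calc(size, v, j):
    j = v[v]
    if 18 != 32 > 23:
        raise ValueError(2)
    else:
        emit(j)
    v = v - j[3]
    j = j + v[15]
    v = v * handle(size)
    v = v * 40
    for i in v:
        size = 20
        if size < j:
            continue
    for j in size:
        v = v - v
    return size

v = v - j[3]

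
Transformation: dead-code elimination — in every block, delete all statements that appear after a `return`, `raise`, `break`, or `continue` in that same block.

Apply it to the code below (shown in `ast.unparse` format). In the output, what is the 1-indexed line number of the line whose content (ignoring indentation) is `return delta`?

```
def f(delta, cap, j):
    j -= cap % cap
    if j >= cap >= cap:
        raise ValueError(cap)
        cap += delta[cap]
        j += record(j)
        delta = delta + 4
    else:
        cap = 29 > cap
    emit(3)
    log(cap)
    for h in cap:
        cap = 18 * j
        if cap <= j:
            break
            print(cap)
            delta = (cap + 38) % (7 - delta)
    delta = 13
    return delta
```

14

Transformed code:
def f(delta, cap, j):
    j -= cap % cap
    if j >= cap >= cap:
        raise ValueError(cap)
    else:
        cap = 29 > cap
    emit(3)
    log(cap)
    for h in cap:
        cap = 18 * j
        if cap <= j:
            break
    delta = 13
    return delta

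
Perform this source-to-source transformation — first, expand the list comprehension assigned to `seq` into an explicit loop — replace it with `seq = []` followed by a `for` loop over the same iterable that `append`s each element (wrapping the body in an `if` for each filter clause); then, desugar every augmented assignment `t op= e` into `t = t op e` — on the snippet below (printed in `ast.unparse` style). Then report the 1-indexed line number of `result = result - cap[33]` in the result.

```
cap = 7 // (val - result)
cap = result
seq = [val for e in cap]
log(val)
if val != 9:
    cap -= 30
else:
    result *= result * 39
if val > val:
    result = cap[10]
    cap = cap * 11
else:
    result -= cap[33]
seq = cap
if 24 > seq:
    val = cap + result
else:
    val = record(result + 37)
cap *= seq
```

15

Transformed code:
cap = 7 // (val - result)
cap = result
seq = []
for e in cap:
    seq.append(val)
log(val)
if val != 9:
    cap = cap - 30
else:
    result = result * (result * 39)
if val > val:
    result = cap[10]
    cap = cap * 11
else:
    result = result - cap[33]
seq = cap
if 24 > seq:
    val = cap + result
else:
    val = record(result + 37)
cap = cap * seq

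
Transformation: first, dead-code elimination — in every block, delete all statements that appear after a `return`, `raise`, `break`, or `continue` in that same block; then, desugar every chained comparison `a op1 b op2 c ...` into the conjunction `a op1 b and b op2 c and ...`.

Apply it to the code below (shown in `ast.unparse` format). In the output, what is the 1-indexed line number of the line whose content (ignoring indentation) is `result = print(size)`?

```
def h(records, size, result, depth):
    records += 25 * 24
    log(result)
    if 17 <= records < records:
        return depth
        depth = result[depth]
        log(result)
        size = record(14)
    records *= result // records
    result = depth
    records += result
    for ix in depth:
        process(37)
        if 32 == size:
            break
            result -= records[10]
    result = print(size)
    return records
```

13

Transformed code:
def h(records, size, result, depth):
    records += 25 * 24
    log(result)
    if 17 <= records and records < records:
        return depth
    records *= result // records
    result = depth
    records += result
    for ix in depth:
        process(37)
        if 32 == size:
            break
    result = print(size)
    return records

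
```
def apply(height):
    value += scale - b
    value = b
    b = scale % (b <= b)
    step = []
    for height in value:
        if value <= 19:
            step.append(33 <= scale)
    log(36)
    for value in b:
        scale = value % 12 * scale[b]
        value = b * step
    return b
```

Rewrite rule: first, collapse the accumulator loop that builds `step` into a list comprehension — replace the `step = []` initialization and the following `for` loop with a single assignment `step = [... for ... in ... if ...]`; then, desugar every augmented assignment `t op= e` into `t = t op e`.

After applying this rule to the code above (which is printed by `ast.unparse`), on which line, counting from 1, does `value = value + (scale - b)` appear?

Transformed code:
def apply(height):
    value = value + (scale - b)
    value = b
    b = scale % (b <= b)
    step = [33 <= scale for height in value if value <= 19]
    log(36)
    for value in b:
        scale = value % 12 * scale[b]
        value = b * step
    return b

2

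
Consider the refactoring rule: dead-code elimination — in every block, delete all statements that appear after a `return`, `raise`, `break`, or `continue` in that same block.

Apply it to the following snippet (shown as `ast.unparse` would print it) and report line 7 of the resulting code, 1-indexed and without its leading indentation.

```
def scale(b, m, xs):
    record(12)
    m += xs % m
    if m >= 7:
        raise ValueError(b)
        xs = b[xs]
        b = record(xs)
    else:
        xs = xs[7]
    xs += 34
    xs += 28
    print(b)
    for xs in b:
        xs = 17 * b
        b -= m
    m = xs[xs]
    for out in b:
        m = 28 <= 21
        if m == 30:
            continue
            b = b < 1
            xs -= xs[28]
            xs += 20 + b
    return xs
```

Transformed code:
def scale(b, m, xs):
    record(12)
    m += xs % m
    if m >= 7:
        raise ValueError(b)
    else:
        xs = xs[7]
    xs += 34
    xs += 28
    print(b)
    for xs in b:
        xs = 17 * b
        b -= m
    m = xs[xs]
    for out in b:
        m = 28 <= 21
        if m == 30:
            continue
    return xs

xs = xs[7]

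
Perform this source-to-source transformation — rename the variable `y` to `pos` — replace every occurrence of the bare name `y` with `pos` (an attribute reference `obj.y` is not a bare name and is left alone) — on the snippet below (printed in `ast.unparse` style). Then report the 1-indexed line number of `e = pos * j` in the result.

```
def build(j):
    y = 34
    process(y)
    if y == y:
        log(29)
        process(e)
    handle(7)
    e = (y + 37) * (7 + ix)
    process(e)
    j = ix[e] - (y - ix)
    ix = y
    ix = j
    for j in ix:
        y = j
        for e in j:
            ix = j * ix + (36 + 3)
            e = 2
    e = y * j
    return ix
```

Transformed code:
def build(j):
    pos = 34
    process(pos)
    if pos == pos:
        log(29)
        process(e)
    handle(7)
    e = (pos + 37) * (7 + ix)
    process(e)
    j = ix[e] - (pos - ix)
    ix = pos
    ix = j
    for j in ix:
        pos = j
        for e in j:
            ix = j * ix + (36 + 3)
            e = 2
    e = pos * j
    return ix

18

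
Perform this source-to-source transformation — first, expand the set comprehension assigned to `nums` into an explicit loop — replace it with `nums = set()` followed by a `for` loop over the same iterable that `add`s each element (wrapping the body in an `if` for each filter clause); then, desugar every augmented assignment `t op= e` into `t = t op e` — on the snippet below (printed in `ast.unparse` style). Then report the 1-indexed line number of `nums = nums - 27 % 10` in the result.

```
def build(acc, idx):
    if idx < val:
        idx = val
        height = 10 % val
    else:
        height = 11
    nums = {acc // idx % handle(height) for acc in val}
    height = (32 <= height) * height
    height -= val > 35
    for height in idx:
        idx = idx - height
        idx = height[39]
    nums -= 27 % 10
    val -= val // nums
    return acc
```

Transformed code:
def build(acc, idx):
    if idx < val:
        idx = val
        height = 10 % val
    else:
        height = 11
    nums = set()
    for acc in val:
        nums.add(acc // idx % handle(height))
    height = (32 <= height) * height
    height = height - (val > 35)
    for height in idx:
        idx = idx - height
        idx = height[39]
    nums = nums - 27 % 10
    val = val - val // nums
    return acc

15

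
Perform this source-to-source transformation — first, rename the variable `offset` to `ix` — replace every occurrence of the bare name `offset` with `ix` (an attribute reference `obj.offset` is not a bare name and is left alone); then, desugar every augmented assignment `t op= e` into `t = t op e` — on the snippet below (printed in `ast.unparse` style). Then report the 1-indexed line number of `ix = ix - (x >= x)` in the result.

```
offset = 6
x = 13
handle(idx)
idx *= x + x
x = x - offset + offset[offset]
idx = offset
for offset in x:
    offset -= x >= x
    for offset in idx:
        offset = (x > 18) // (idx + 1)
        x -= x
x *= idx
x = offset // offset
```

8

Transformed code:
ix = 6
x = 13
handle(idx)
idx = idx * (x + x)
x = x - ix + ix[ix]
idx = ix
for ix in x:
    ix = ix - (x >= x)
    for ix in idx:
        ix = (x > 18) // (idx + 1)
        x = x - x
x = x * idx
x = ix // ix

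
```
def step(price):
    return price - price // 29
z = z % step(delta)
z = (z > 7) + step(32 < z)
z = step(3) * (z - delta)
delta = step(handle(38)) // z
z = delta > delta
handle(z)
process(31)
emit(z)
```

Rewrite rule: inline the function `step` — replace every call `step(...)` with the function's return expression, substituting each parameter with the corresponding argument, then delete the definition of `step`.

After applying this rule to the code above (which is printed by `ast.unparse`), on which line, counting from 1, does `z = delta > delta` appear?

5

Transformed code:
z = z % (delta - delta // 29)
z = (z > 7) + ((32 < z) - (32 < z) // 29)
z = (3 - 3 // 29) * (z - delta)
delta = (handle(38) - handle(38) // 29) // z
z = delta > delta
handle(z)
process(31)
emit(z)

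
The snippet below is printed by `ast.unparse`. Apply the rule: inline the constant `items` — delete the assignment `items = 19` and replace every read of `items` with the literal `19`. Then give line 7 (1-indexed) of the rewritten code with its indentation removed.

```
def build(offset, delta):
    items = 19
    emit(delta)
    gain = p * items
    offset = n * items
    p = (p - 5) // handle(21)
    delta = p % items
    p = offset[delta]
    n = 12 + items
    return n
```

p = offset[delta]

Transformed code:
def build(offset, delta):
    emit(delta)
    gain = p * 19
    offset = n * 19
    p = (p - 5) // handle(21)
    delta = p % 19
    p = offset[delta]
    n = 12 + 19
    return n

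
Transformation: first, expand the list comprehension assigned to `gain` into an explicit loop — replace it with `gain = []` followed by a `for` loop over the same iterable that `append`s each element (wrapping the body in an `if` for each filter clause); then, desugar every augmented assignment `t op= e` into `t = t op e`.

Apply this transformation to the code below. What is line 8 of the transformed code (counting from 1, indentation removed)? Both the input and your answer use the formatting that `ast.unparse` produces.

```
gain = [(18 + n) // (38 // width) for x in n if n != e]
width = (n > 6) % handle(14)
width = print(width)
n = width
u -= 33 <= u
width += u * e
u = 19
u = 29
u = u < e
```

u = u - (33 <= u)

Transformed code:
gain = []
for x in n:
    if n != e:
        gain.append((18 + n) // (38 // width))
width = (n > 6) % handle(14)
width = print(width)
n = width
u = u - (33 <= u)
width = width + u * e
u = 19
u = 29
u = u < e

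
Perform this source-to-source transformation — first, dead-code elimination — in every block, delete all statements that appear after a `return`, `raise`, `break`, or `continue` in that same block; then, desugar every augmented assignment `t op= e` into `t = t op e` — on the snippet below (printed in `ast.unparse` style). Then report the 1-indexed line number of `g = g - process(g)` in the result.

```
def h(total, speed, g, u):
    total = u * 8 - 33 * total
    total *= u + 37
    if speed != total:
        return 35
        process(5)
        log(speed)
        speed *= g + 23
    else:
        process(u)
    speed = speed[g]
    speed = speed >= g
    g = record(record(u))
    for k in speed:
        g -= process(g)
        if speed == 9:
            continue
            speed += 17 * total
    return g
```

Transformed code:
def h(total, speed, g, u):
    total = u * 8 - 33 * total
    total = total * (u + 37)
    if speed != total:
        return 35
    else:
        process(u)
    speed = speed[g]
    speed = speed >= g
    g = record(record(u))
    for k in speed:
        g = g - process(g)
        if speed == 9:
            continue
    return g

12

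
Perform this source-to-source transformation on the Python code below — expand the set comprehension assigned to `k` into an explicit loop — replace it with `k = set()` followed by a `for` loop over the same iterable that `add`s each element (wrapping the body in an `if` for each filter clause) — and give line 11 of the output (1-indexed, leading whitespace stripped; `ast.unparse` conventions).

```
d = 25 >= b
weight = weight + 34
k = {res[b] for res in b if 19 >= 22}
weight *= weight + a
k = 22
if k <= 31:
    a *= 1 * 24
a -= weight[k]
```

a -= weight[k]

Transformed code:
d = 25 >= b
weight = weight + 34
k = set()
for res in b:
    if 19 >= 22:
        k.add(res[b])
weight *= weight + a
k = 22
if k <= 31:
    a *= 1 * 24
a -= weight[k]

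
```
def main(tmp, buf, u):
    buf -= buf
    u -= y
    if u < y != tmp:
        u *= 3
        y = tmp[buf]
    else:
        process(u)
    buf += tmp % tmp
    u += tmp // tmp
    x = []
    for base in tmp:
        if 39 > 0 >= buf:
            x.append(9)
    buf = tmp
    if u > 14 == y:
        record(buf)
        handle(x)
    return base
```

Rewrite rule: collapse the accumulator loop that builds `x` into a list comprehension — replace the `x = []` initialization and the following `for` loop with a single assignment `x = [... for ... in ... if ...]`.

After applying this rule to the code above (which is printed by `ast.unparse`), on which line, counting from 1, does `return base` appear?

16

Transformed code:
def main(tmp, buf, u):
    buf -= buf
    u -= y
    if u < y != tmp:
        u *= 3
        y = tmp[buf]
    else:
        process(u)
    buf += tmp % tmp
    u += tmp // tmp
    x = [9 for base in tmp if 39 > 0 >= buf]
    buf = tmp
    if u > 14 == y:
        record(buf)
        handle(x)
    return base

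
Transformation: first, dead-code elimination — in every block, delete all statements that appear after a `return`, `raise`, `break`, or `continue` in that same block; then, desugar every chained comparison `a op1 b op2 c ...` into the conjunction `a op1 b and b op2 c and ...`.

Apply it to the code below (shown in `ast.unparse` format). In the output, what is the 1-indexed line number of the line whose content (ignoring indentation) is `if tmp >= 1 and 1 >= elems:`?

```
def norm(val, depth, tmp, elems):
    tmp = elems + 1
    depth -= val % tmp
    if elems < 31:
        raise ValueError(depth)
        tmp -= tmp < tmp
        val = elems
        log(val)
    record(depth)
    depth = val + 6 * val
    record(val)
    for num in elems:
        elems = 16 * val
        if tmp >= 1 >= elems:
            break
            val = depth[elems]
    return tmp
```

Transformed code:
def norm(val, depth, tmp, elems):
    tmp = elems + 1
    depth -= val % tmp
    if elems < 31:
        raise ValueError(depth)
    record(depth)
    depth = val + 6 * val
    record(val)
    for num in elems:
        elems = 16 * val
        if tmp >= 1 and 1 >= elems:
            break
    return tmp

11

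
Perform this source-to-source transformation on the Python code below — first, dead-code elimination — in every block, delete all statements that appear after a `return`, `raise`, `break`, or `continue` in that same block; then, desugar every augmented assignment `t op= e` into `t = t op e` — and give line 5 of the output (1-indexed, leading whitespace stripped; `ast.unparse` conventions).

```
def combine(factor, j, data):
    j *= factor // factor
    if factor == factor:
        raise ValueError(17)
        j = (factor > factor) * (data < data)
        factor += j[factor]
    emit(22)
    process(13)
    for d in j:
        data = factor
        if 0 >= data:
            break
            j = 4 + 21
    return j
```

emit(22)

Transformed code:
def combine(factor, j, data):
    j = j * (factor // factor)
    if factor == factor:
        raise ValueError(17)
    emit(22)
    process(13)
    for d in j:
        data = factor
        if 0 >= data:
            break
    return j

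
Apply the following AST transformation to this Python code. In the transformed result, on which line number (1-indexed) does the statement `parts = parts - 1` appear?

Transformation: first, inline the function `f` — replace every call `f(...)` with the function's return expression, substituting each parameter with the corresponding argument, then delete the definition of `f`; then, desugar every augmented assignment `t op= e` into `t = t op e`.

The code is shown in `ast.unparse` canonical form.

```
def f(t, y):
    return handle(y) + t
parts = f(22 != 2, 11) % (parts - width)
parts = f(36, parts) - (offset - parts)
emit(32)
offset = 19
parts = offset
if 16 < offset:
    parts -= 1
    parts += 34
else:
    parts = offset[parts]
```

7

Transformed code:
parts = (handle(11) + (22 != 2)) % (parts - width)
parts = handle(parts) + 36 - (offset - parts)
emit(32)
offset = 19
parts = offset
if 16 < offset:
    parts = parts - 1
    parts = parts + 34
else:
    parts = offset[parts]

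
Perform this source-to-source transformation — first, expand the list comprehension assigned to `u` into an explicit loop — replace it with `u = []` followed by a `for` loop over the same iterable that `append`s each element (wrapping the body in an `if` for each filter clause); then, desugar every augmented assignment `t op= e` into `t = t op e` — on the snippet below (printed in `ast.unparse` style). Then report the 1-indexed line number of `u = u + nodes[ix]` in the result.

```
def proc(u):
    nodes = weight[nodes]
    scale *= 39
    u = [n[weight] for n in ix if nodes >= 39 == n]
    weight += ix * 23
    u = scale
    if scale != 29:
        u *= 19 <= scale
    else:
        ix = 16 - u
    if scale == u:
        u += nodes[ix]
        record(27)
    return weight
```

15

Transformed code:
def proc(u):
    nodes = weight[nodes]
    scale = scale * 39
    u = []
    for n in ix:
        if nodes >= 39 == n:
            u.append(n[weight])
    weight = weight + ix * 23
    u = scale
    if scale != 29:
        u = u * (19 <= scale)
    else:
        ix = 16 - u
    if scale == u:
        u = u + nodes[ix]
        record(27)
    return weight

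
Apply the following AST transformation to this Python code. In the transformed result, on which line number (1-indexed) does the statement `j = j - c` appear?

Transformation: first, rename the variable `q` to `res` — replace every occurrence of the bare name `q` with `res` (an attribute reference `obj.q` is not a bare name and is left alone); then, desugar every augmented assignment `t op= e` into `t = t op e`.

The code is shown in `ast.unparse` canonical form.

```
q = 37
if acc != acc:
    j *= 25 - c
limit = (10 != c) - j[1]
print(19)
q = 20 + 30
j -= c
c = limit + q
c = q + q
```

7

Transformed code:
res = 37
if acc != acc:
    j = j * (25 - c)
limit = (10 != c) - j[1]
print(19)
res = 20 + 30
j = j - c
c = limit + res
c = res + res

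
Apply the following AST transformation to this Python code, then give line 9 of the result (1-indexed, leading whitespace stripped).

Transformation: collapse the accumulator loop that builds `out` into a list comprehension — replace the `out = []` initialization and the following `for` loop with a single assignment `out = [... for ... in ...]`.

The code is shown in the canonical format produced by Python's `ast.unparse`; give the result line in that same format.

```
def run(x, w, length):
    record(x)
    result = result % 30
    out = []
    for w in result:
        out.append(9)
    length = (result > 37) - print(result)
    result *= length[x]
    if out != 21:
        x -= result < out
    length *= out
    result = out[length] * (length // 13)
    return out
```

length *= out

Transformed code:
def run(x, w, length):
    record(x)
    result = result % 30
    out = [9 for w in result]
    length = (result > 37) - print(result)
    result *= length[x]
    if out != 21:
        x -= result < out
    length *= out
    result = out[length] * (length // 13)
    return out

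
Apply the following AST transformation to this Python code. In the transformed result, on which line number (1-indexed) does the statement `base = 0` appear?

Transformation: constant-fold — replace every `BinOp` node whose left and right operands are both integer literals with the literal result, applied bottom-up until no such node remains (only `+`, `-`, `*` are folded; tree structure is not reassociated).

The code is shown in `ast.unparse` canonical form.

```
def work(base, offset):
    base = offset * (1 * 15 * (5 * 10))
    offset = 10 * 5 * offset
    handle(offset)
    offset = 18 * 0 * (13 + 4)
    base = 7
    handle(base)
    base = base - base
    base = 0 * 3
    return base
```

Transformed code:
def work(base, offset):
    base = offset * 750
    offset = 50 * offset
    handle(offset)
    offset = 0
    base = 7
    handle(base)
    base = base - base
    base = 0
    return base

9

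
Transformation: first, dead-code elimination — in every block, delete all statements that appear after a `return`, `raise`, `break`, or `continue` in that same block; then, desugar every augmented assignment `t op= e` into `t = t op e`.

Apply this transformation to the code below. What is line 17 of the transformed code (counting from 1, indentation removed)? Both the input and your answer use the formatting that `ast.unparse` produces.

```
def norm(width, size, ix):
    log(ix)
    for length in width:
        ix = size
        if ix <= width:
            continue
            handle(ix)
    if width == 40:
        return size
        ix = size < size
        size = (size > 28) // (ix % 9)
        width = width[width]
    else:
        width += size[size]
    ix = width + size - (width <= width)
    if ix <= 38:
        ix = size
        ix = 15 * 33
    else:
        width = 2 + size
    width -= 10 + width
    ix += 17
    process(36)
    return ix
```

width = width - (10 + width)

Transformed code:
def norm(width, size, ix):
    log(ix)
    for length in width:
        ix = size
        if ix <= width:
            continue
    if width == 40:
        return size
    else:
        width = width + size[size]
    ix = width + size - (width <= width)
    if ix <= 38:
        ix = size
        ix = 15 * 33
    else:
        width = 2 + size
    width = width - (10 + width)
    ix = ix + 17
    process(36)
    return ix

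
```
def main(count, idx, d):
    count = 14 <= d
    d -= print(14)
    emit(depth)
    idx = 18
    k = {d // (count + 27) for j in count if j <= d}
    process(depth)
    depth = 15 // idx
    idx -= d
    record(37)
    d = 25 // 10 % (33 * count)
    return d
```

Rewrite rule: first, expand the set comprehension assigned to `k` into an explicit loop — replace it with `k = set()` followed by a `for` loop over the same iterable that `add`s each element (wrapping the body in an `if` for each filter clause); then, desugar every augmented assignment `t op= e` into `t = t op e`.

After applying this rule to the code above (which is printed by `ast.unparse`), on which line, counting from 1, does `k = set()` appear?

6

Transformed code:
def main(count, idx, d):
    count = 14 <= d
    d = d - print(14)
    emit(depth)
    idx = 18
    k = set()
    for j in count:
        if j <= d:
            k.add(d // (count + 27))
    process(depth)
    depth = 15 // idx
    idx = idx - d
    record(37)
    d = 25 // 10 % (33 * count)
    return d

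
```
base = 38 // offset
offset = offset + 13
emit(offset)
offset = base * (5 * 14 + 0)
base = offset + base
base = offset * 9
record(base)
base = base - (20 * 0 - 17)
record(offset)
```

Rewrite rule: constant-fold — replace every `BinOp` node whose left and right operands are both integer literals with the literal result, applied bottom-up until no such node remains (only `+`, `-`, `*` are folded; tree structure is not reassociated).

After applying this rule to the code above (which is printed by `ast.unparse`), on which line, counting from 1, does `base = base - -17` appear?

Transformed code:
base = 38 // offset
offset = offset + 13
emit(offset)
offset = base * 70
base = offset + base
base = offset * 9
record(base)
base = base - -17
record(offset)

8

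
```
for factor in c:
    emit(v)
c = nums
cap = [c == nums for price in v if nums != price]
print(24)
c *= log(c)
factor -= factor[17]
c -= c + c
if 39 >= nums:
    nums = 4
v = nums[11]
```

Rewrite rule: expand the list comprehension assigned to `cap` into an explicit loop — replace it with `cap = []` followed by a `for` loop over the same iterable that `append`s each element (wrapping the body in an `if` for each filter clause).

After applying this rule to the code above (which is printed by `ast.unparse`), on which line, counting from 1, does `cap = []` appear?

4

Transformed code:
for factor in c:
    emit(v)
c = nums
cap = []
for price in v:
    if nums != price:
        cap.append(c == nums)
print(24)
c *= log(c)
factor -= factor[17]
c -= c + c
if 39 >= nums:
    nums = 4
v = nums[11]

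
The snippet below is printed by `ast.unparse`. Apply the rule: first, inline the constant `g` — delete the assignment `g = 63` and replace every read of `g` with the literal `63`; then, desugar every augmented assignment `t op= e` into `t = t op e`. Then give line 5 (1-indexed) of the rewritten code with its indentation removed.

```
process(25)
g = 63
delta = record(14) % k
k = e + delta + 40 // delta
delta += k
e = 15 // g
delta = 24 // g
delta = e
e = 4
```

e = 15 // 63

Transformed code:
process(25)
delta = record(14) % k
k = e + delta + 40 // delta
delta = delta + k
e = 15 // 63
delta = 24 // 63
delta = e
e = 4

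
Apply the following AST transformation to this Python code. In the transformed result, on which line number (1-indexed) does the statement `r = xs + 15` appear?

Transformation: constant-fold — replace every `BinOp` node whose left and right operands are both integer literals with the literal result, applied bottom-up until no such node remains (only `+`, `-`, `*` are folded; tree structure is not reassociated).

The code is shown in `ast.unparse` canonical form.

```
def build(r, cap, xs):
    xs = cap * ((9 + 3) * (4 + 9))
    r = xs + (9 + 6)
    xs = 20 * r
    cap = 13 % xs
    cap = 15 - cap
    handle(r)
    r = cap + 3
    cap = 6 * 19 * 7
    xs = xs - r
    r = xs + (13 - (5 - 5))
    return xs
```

3

Transformed code:
def build(r, cap, xs):
    xs = cap * 156
    r = xs + 15
    xs = 20 * r
    cap = 13 % xs
    cap = 15 - cap
    handle(r)
    r = cap + 3
    cap = 798
    xs = xs - r
    r = xs + 13
    return xs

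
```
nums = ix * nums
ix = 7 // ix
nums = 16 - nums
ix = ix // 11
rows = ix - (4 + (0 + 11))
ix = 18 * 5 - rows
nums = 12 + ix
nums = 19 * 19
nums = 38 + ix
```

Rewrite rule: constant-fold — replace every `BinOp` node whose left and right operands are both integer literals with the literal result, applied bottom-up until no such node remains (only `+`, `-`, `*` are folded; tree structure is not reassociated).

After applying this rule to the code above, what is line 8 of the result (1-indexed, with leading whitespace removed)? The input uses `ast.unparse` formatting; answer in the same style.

nums = 361

Transformed code:
nums = ix * nums
ix = 7 // ix
nums = 16 - nums
ix = ix // 11
rows = ix - 15
ix = 90 - rows
nums = 12 + ix
nums = 361
nums = 38 + ix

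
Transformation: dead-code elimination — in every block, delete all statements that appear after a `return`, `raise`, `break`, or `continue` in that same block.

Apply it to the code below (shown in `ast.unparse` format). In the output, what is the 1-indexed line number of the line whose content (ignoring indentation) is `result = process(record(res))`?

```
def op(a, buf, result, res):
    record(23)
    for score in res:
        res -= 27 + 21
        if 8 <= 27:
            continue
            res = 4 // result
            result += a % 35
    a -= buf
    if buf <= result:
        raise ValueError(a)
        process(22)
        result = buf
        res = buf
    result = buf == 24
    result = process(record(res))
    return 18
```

Transformed code:
def op(a, buf, result, res):
    record(23)
    for score in res:
        res -= 27 + 21
        if 8 <= 27:
            continue
    a -= buf
    if buf <= result:
        raise ValueError(a)
    result = buf == 24
    result = process(record(res))
    return 18

11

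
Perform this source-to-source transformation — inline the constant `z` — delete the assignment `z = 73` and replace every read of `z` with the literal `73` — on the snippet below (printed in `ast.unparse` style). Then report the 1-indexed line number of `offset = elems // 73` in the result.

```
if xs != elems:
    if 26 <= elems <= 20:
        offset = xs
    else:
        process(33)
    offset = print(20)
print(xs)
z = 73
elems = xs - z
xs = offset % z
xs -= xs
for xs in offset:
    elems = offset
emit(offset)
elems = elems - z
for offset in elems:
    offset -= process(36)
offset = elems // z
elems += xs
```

Transformed code:
if xs != elems:
    if 26 <= elems <= 20:
        offset = xs
    else:
        process(33)
    offset = print(20)
print(xs)
elems = xs - 73
xs = offset % 73
xs -= xs
for xs in offset:
    elems = offset
emit(offset)
elems = elems - 73
for offset in elems:
    offset -= process(36)
offset = elems // 73
elems += xs

17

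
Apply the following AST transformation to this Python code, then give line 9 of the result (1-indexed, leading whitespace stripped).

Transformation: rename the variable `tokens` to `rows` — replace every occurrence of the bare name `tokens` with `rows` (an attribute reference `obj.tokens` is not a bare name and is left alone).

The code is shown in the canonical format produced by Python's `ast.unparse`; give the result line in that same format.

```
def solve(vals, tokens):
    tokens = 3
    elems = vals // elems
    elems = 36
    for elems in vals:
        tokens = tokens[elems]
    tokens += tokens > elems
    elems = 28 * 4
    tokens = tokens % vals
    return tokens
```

Transformed code:
def solve(vals, rows):
    rows = 3
    elems = vals // elems
    elems = 36
    for elems in vals:
        rows = rows[elems]
    rows += rows > elems
    elems = 28 * 4
    rows = rows % vals
    return rows

rows = rows % vals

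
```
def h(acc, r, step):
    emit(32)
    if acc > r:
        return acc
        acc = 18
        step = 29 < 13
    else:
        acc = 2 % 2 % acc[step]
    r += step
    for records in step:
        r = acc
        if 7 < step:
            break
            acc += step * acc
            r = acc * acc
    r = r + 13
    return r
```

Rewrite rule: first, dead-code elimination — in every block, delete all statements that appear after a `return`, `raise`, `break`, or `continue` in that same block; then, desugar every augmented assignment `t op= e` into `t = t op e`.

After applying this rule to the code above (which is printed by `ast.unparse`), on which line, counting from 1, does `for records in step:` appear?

8

Transformed code:
def h(acc, r, step):
    emit(32)
    if acc > r:
        return acc
    else:
        acc = 2 % 2 % acc[step]
    r = r + step
    for records in step:
        r = acc
        if 7 < step:
            break
    r = r + 13
    return r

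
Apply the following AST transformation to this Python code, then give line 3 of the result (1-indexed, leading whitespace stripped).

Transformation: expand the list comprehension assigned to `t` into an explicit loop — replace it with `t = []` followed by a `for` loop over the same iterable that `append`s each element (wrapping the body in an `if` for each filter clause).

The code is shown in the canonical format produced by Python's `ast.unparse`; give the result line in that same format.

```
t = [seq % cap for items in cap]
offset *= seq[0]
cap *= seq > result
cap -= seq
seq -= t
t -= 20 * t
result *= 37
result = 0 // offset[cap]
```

t.append(seq % cap)

Transformed code:
t = []
for items in cap:
    t.append(seq % cap)
offset *= seq[0]
cap *= seq > result
cap -= seq
seq -= t
t -= 20 * t
result *= 37
result = 0 // offset[cap]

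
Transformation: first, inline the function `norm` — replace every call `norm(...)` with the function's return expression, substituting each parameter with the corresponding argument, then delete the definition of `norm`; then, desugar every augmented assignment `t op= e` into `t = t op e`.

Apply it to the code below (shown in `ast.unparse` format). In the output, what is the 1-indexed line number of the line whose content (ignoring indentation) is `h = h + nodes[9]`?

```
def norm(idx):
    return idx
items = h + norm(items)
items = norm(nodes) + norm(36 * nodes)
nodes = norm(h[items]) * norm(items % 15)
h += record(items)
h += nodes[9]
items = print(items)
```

5

Transformed code:
items = h + items
items = nodes + 36 * nodes
nodes = h[items] * (items % 15)
h = h + record(items)
h = h + nodes[9]
items = print(items)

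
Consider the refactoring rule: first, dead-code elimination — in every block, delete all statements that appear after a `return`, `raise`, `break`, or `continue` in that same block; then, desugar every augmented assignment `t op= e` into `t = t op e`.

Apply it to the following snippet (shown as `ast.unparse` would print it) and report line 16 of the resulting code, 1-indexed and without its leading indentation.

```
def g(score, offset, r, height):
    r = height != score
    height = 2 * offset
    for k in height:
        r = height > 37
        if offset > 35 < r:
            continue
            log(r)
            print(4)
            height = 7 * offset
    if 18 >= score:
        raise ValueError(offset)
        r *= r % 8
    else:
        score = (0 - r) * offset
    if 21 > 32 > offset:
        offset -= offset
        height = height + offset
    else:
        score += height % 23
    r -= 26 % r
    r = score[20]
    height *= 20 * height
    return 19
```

score = score + height % 23

Transformed code:
def g(score, offset, r, height):
    r = height != score
    height = 2 * offset
    for k in height:
        r = height > 37
        if offset > 35 < r:
            continue
    if 18 >= score:
        raise ValueError(offset)
    else:
        score = (0 - r) * offset
    if 21 > 32 > offset:
        offset = offset - offset
        height = height + offset
    else:
        score = score + height % 23
    r = r - 26 % r
    r = score[20]
    height = height * (20 * height)
    return 19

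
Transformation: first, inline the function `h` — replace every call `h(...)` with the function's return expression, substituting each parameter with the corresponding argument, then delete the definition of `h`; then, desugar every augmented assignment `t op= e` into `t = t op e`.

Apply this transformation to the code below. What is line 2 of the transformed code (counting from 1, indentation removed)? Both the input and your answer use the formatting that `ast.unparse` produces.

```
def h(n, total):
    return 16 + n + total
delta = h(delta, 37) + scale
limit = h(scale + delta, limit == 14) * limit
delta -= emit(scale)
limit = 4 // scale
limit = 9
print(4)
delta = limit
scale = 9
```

limit = (16 + (scale + delta) + (limit == 14)) * limit

Transformed code:
delta = 16 + delta + 37 + scale
limit = (16 + (scale + delta) + (limit == 14)) * limit
delta = delta - emit(scale)
limit = 4 // scale
limit = 9
print(4)
delta = limit
scale = 9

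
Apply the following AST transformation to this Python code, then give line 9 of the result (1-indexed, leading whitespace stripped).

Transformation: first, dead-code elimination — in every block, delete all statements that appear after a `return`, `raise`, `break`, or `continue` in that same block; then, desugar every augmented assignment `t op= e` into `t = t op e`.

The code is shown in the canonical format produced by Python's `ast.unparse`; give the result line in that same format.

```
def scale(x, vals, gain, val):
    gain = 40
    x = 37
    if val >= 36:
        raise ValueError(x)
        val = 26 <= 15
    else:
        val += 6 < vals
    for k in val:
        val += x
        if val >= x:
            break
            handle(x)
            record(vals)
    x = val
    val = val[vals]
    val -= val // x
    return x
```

val = val + x

Transformed code:
def scale(x, vals, gain, val):
    gain = 40
    x = 37
    if val >= 36:
        raise ValueError(x)
    else:
        val = val + (6 < vals)
    for k in val:
        val = val + x
        if val >= x:
            break
    x = val
    val = val[vals]
    val = val - val // x
    return x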